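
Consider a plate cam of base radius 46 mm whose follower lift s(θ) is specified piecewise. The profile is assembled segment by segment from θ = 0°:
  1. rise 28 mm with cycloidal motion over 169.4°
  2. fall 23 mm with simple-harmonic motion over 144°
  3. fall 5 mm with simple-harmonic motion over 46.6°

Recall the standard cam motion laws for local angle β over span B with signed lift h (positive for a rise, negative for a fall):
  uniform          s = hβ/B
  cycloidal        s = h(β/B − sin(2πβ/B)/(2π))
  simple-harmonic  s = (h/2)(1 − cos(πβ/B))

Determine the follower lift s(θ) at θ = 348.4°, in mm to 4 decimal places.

seg 1 [0°–169.4°] cycloidal, h=28: full span → s += 28 → s = 28.0000
seg 2 [169.4°–313.4°] simple-harmonic, h=-23: full span → s += -23 → s = 5.0000
seg 3 [313.4°–360°] simple-harmonic, h=-5: θ=348.4° here. β=35, B=46.6. -5/2·(1 − cos(π·0.7511)) = -4.2737 → s = 0.7263

0.7263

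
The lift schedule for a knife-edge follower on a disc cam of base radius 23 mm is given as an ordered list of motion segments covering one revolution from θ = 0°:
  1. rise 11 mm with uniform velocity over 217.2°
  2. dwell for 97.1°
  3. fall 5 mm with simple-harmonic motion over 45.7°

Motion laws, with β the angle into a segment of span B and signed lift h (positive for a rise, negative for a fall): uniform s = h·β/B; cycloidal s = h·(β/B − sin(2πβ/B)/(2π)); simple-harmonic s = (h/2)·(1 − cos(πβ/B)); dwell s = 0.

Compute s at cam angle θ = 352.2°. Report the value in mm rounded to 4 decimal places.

seg 1 [0°–217.2°] uniform, h=11: full span → s += 11 → s = 11.0000
seg 2 [217.2°–314.3°] dwell: s stays 11.0000
seg 3 [314.3°–360°] simple-harmonic, h=-5: θ=352.2° here. β=37.9, B=45.7. -5/2·(1 − cos(π·0.8293)) = -4.6491 → s = 6.3509

6.3509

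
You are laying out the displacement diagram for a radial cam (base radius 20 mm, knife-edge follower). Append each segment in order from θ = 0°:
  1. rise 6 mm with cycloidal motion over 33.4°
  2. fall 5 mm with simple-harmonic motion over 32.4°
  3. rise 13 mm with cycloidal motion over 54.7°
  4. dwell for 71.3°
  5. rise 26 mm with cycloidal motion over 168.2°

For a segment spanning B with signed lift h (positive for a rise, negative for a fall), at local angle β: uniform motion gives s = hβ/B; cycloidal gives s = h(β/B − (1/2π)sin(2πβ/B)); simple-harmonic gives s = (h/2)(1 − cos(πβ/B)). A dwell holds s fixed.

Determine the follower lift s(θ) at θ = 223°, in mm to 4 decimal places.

seg 1 [0°–33.4°] cycloidal, h=6: full span → s += 6 → s = 6.0000
seg 2 [33.4°–65.8°] simple-harmonic, h=-5: full span → s += -5 → s = 1.0000
seg 3 [65.8°–120.5°] cycloidal, h=13: full span → s += 13 → s = 14.0000
seg 4 [120.5°–191.8°] dwell: s stays 14.0000
seg 5 [191.8°–360°] cycloidal, h=26: θ=223° here. β=31.2, B=168.2. 26·(0.1855 − sin(2π·0.1855)/(2π)) = 1.0201 → s = 15.0201

15.0201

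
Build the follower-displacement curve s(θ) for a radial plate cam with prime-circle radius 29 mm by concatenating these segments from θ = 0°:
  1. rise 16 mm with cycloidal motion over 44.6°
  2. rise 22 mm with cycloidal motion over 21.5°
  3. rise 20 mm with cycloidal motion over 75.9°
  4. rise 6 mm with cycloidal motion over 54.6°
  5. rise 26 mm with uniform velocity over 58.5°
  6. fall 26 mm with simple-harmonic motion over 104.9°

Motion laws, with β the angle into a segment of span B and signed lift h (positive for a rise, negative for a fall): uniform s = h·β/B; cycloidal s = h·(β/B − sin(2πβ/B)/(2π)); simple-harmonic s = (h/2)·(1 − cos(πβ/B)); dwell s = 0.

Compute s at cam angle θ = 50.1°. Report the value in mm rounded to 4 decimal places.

seg 1 [0°–44.6°] cycloidal, h=16: full span → s += 16 → s = 16.0000
seg 2 [44.6°–66.1°] cycloidal, h=22: θ=50.1° here. β=5.5, B=21.5. 22·(0.2558 − sin(2π·0.2558)/(2π)) = 2.1288 → s = 18.1288

18.1288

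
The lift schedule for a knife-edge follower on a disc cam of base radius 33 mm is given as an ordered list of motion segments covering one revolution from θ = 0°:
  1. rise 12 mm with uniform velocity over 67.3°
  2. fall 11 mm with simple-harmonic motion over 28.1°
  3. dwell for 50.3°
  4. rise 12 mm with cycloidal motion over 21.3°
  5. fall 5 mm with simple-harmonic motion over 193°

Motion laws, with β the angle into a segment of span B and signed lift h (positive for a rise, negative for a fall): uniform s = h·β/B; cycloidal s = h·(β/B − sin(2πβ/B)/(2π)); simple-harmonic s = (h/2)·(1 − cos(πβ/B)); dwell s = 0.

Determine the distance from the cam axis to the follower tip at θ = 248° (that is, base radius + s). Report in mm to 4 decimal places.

seg 1 [0°–67.3°] uniform, h=12: full span → s += 12 → s = 12.0000
seg 2 [67.3°–95.4°] simple-harmonic, h=-11: full span → s += -11 → s = 1.0000
seg 3 [95.4°–145.7°] dwell: s stays 1.0000
seg 4 [145.7°–167°] cycloidal, h=12: full span → s += 12 → s = 13.0000
seg 5 [167°–360°] simple-harmonic, h=-5: θ=248° here. β=81, B=193. -5/2·(1 − cos(π·0.4197)) = -1.8759 → s = 11.1241
radial distance = base radius + s = 33 + 11.1241 = 44.1241

44.1241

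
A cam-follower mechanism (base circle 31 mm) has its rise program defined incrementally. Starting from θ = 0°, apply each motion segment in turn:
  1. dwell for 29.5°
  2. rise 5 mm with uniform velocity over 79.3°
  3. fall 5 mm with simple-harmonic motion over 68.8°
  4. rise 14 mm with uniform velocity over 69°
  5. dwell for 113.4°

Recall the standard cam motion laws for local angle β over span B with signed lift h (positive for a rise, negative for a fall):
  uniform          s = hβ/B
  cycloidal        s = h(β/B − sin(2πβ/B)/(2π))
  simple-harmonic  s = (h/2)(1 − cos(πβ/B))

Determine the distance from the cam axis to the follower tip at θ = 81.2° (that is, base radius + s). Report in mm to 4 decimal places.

seg 1 [0°–29.5°] dwell: s stays 0.0000
seg 2 [29.5°–108.8°] uniform, h=5: θ=81.2° here. β=51.7, B=79.3. 5·51.7/79.3 = 3.2598 → s = 3.2598
radial distance = base radius + s = 31 + 3.2598 = 34.2598

34.2598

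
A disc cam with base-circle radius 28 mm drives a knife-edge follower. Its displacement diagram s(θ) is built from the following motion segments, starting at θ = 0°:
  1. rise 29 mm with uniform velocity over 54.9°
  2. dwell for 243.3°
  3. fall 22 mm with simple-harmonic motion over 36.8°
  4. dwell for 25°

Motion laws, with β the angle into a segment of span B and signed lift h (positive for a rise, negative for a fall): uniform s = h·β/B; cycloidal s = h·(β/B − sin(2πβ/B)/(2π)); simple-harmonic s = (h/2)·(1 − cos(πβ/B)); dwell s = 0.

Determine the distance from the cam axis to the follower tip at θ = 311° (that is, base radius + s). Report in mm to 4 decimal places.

seg 1 [0°–54.9°] uniform, h=29: full span → s += 29 → s = 29.0000
seg 2 [54.9°–298.2°] dwell: s stays 29.0000
seg 3 [298.2°–335°] simple-harmonic, h=-22: θ=311° here. β=12.8, B=36.8. -22/2·(1 − cos(π·0.3478)) = -5.9393 → s = 23.0607
radial distance = base radius + s = 28 + 23.0607 = 51.0607

51.0607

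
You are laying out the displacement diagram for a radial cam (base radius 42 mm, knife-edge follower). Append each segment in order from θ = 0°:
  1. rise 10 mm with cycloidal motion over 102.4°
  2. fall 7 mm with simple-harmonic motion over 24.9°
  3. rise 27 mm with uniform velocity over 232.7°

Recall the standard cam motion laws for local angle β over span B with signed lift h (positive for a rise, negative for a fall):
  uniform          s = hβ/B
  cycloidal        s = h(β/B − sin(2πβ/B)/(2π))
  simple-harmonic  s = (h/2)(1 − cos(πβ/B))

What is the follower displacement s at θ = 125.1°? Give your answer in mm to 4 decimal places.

seg 1 [0°–102.4°] cycloidal, h=10: full span → s += 10 → s = 10.0000
seg 2 [102.4°–127.3°] simple-harmonic, h=-7: θ=125.1° here. β=22.7, B=24.9. -7/2·(1 − cos(π·0.9116)) = -6.8660 → s = 3.1340

3.1340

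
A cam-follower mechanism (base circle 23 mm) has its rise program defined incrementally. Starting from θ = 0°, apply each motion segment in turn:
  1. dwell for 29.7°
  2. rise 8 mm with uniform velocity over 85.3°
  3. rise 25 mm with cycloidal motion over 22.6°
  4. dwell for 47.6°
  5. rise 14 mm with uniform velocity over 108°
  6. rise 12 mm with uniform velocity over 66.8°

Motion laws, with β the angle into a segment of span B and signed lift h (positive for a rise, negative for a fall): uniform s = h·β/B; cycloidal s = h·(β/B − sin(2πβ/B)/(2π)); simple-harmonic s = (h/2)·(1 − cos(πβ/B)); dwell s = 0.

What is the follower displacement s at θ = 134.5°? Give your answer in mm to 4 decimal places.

seg 1 [0°–29.7°] dwell: s stays 0.0000
seg 2 [29.7°–115°] uniform, h=8: full span → s += 8 → s = 8.0000
seg 3 [115°–137.6°] cycloidal, h=25: θ=134.5° here. β=19.5, B=22.6. 25·(0.8628 − sin(2π·0.8628)/(2π)) = 24.5910 → s = 32.5910

32.5910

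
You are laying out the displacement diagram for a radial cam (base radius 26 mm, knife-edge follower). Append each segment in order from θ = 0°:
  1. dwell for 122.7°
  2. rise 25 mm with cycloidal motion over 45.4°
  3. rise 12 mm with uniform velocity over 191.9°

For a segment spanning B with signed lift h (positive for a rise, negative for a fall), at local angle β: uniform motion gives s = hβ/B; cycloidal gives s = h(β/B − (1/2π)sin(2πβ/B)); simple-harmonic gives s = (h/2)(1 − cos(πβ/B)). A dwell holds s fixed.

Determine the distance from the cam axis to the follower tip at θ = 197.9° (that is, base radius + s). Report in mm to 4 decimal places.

seg 1 [0°–122.7°] dwell: s stays 0.0000
seg 2 [122.7°–168.1°] cycloidal, h=25: full span → s += 25 → s = 25.0000
seg 3 [168.1°–360°] uniform, h=12: θ=197.9° here. β=29.8, B=191.9. 12·29.8/191.9 = 1.8635 → s = 26.8635
radial distance = base radius + s = 26 + 26.8635 = 52.8635

52.8635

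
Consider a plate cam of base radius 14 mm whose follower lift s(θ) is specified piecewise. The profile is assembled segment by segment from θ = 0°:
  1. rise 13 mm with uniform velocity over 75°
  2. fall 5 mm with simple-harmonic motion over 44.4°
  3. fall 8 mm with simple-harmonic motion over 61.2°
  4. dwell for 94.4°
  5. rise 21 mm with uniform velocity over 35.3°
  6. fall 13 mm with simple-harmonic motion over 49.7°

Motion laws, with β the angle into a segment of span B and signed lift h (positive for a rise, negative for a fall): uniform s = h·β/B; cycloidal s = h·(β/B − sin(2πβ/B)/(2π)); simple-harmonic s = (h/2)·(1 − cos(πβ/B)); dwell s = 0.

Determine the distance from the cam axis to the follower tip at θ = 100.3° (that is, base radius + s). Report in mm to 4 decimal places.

seg 1 [0°–75°] uniform, h=13: full span → s += 13 → s = 13.0000
seg 2 [75°–119.4°] simple-harmonic, h=-5: θ=100.3° here. β=25.3, B=44.4. -5/2·(1 − cos(π·0.5698)) = -3.0440 → s = 9.9560
radial distance = base radius + s = 14 + 9.9560 = 23.9560

23.9560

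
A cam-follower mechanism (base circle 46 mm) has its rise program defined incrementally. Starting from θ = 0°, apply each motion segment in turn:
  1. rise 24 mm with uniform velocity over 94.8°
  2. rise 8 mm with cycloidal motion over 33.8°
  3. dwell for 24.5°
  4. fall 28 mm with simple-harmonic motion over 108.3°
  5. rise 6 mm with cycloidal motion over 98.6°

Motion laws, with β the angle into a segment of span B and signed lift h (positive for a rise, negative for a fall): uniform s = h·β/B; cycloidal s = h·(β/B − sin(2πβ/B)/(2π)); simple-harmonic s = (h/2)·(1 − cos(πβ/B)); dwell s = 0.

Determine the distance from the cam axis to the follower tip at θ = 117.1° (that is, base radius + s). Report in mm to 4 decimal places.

seg 1 [0°–94.8°] uniform, h=24: full span → s += 24 → s = 24.0000
seg 2 [94.8°–128.6°] cycloidal, h=8: θ=117.1° here. β=22.3, B=33.8. 8·(0.6598 − sin(2π·0.6598)/(2π)) = 6.3521 → s = 30.3521
radial distance = base radius + s = 46 + 30.3521 = 76.3521

76.3521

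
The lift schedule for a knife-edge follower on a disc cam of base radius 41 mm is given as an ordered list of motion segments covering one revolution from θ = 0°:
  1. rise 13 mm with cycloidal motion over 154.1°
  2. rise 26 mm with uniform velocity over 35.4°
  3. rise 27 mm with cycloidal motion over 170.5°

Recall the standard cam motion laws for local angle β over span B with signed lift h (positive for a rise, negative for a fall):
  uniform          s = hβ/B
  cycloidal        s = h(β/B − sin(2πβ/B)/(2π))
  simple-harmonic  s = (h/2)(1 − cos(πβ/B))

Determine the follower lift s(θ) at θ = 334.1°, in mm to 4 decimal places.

seg 1 [0°–154.1°] cycloidal, h=13: full span → s += 13 → s = 13.0000
seg 2 [154.1°–189.5°] uniform, h=26: full span → s += 26 → s = 39.0000
seg 3 [189.5°–360°] cycloidal, h=27: θ=334.1° here. β=144.6, B=170.5. 27·(0.8481 − sin(2π·0.8481)/(2π)) = 26.4050 → s = 65.4050

65.4050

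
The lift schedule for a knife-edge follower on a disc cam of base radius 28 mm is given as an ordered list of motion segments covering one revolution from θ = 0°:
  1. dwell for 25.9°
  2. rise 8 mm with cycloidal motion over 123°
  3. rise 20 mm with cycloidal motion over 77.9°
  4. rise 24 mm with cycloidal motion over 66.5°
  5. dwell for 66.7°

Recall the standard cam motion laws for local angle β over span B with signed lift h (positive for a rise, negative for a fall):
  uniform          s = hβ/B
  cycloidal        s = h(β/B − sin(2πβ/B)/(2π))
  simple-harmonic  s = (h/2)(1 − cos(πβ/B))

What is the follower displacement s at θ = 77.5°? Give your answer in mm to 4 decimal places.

seg 1 [0°–25.9°] dwell: s stays 0.0000
seg 2 [25.9°–148.9°] cycloidal, h=8: θ=77.5° here. β=51.6, B=123. 8·(0.4195 − sin(2π·0.4195)/(2π)) = 2.7393 → s = 2.7393

2.7393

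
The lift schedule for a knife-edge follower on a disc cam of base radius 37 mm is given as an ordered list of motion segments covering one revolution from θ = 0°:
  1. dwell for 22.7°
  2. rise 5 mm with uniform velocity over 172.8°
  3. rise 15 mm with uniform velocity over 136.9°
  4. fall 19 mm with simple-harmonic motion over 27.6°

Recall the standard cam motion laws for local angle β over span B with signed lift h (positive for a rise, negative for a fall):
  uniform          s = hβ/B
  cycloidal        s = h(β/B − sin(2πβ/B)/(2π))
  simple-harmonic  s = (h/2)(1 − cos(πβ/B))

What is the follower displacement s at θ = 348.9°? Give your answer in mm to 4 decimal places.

seg 1 [0°–22.7°] dwell: s stays 0.0000
seg 2 [22.7°–195.5°] uniform, h=5: full span → s += 5 → s = 5.0000
seg 3 [195.5°–332.4°] uniform, h=15: full span → s += 15 → s = 20.0000
seg 4 [332.4°–360°] simple-harmonic, h=-19: θ=348.9° here. β=16.5, B=27.6. -19/2·(1 − cos(π·0.5978)) = -12.3739 → s = 7.6261

7.6261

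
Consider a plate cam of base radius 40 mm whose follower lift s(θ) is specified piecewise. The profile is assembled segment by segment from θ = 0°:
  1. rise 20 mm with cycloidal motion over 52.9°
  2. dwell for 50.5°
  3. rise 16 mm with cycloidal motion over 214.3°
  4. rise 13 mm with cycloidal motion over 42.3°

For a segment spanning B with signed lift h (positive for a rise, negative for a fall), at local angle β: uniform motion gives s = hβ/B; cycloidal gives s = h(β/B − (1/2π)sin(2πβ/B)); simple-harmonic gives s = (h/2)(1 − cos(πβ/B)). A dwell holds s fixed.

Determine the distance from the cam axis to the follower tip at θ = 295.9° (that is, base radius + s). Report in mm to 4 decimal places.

seg 1 [0°–52.9°] cycloidal, h=20: full span → s += 20 → s = 20.0000
seg 2 [52.9°–103.4°] dwell: s stays 20.0000
seg 3 [103.4°–317.7°] cycloidal, h=16: θ=295.9° here. β=192.5, B=214.3. 16·(0.8983 − sin(2π·0.8983)/(2π)) = 15.8914 → s = 35.8914
radial distance = base radius + s = 40 + 35.8914 = 75.8914

75.8914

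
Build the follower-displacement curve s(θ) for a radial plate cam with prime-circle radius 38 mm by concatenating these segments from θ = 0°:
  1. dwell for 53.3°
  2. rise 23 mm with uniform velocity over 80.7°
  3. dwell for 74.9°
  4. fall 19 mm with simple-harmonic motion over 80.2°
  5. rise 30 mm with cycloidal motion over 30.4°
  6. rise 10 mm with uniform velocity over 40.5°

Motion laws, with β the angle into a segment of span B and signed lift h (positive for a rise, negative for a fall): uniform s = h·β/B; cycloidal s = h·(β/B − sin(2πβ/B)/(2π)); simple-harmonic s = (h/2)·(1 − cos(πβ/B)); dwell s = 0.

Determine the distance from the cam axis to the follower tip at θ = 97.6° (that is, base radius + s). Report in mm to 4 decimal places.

seg 1 [0°–53.3°] dwell: s stays 0.0000
seg 2 [53.3°–134°] uniform, h=23: θ=97.6° here. β=44.3, B=80.7. 23·44.3/80.7 = 12.6258 → s = 12.6258
radial distance = base radius + s = 38 + 12.6258 = 50.6258

50.6258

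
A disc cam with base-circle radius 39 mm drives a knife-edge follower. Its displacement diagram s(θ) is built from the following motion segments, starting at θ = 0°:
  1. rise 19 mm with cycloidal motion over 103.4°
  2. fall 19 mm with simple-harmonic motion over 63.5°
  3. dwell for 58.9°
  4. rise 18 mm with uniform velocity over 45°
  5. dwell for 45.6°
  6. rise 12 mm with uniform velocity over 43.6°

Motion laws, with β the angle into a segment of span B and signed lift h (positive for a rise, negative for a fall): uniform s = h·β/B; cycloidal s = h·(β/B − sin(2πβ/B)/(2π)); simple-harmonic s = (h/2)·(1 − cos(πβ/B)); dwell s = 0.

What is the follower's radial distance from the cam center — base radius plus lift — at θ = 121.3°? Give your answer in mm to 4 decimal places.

seg 1 [0°–103.4°] cycloidal, h=19: full span → s += 19 → s = 19.0000
seg 2 [103.4°–166.9°] simple-harmonic, h=-19: θ=121.3° here. β=17.9, B=63.5. -19/2·(1 − cos(π·0.2819)) = -3.4880 → s = 15.5120
radial distance = base radius + s = 39 + 15.5120 = 54.5120

54.5120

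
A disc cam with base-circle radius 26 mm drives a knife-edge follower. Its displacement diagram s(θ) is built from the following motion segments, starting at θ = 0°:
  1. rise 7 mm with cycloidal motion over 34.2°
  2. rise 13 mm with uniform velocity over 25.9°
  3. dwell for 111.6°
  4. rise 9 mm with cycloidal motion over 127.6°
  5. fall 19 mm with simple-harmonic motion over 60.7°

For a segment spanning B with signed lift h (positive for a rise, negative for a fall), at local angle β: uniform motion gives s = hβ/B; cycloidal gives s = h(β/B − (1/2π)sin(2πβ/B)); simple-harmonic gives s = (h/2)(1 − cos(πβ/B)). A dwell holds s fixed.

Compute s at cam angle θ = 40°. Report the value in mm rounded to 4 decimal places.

seg 1 [0°–34.2°] cycloidal, h=7: full span → s += 7 → s = 7.0000
seg 2 [34.2°–60.1°] uniform, h=13: θ=40° here. β=5.8, B=25.9. 13·5.8/25.9 = 2.9112 → s = 9.9112

9.9112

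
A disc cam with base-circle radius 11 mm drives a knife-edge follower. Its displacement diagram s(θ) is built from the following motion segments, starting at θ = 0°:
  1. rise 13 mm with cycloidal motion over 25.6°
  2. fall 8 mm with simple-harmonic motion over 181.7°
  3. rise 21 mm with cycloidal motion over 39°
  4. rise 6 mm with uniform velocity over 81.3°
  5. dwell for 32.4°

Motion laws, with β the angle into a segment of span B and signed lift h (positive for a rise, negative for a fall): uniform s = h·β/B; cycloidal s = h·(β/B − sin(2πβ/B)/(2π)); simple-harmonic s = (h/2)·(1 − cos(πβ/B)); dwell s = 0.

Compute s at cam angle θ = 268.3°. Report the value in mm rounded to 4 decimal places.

seg 1 [0°–25.6°] cycloidal, h=13: full span → s += 13 → s = 13.0000
seg 2 [25.6°–207.3°] simple-harmonic, h=-8: full span → s += -8 → s = 5.0000
seg 3 [207.3°–246.3°] cycloidal, h=21: full span → s += 21 → s = 26.0000
seg 4 [246.3°–327.6°] uniform, h=6: θ=268.3° here. β=22, B=81.3. 6·22/81.3 = 1.6236 → s = 27.6236

27.6236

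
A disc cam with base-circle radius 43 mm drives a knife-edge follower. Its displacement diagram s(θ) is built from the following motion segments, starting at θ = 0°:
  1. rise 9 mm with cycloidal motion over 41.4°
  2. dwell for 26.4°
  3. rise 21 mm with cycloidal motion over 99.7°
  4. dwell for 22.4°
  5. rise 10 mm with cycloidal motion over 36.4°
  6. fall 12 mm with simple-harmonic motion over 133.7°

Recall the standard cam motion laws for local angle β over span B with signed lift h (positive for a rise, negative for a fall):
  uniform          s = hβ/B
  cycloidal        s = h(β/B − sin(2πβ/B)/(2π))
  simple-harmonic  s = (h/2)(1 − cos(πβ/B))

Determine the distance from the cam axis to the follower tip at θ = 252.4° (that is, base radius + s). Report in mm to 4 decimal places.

seg 1 [0°–41.4°] cycloidal, h=9: full span → s += 9 → s = 9.0000
seg 2 [41.4°–67.8°] dwell: s stays 9.0000
seg 3 [67.8°–167.5°] cycloidal, h=21: full span → s += 21 → s = 30.0000
seg 4 [167.5°–189.9°] dwell: s stays 30.0000
seg 5 [189.9°–226.3°] cycloidal, h=10: full span → s += 10 → s = 40.0000
seg 6 [226.3°–360°] simple-harmonic, h=-12: θ=252.4° here. β=26.1, B=133.7. -12/2·(1 − cos(π·0.1952)) = -1.0934 → s = 38.9066
radial distance = base radius + s = 43 + 38.9066 = 81.9066

81.9066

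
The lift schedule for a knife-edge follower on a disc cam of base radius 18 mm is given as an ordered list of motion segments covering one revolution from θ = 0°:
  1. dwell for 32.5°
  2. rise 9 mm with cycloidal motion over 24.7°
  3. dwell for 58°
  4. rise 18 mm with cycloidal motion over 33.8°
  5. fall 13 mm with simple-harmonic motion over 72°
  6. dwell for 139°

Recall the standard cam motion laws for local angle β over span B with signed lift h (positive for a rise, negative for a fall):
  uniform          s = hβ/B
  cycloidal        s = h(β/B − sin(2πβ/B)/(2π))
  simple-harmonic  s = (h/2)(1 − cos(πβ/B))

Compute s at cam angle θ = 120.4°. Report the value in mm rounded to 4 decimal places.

seg 1 [0°–32.5°] dwell: s stays 0.0000
seg 2 [32.5°–57.2°] cycloidal, h=9: full span → s += 9 → s = 9.0000
seg 3 [57.2°–115.2°] dwell: s stays 9.0000
seg 4 [115.2°–149°] cycloidal, h=18: θ=120.4° here. β=5.2, B=33.8. 18·(0.1538 − sin(2π·0.1538)/(2π)) = 0.4116 → s = 9.4116

9.4116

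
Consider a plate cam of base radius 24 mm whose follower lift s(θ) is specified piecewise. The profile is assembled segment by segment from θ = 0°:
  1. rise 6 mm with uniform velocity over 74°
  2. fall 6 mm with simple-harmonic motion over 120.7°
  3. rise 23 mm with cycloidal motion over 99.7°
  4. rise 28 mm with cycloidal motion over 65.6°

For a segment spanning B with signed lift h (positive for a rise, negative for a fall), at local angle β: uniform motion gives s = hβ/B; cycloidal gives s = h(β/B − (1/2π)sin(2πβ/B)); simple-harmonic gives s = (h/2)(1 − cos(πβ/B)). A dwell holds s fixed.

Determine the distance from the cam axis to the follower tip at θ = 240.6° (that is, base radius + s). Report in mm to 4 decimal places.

seg 1 [0°–74°] uniform, h=6: full span → s += 6 → s = 6.0000
seg 2 [74°–194.7°] simple-harmonic, h=-6: full span → s += -6 → s = 0.0000
seg 3 [194.7°–294.4°] cycloidal, h=23: θ=240.6° here. β=45.9, B=99.7. 23·(0.4604 − sin(2π·0.4604)/(2π)) = 9.6869 → s = 9.6869
radial distance = base radius + s = 24 + 9.6869 = 33.6869

33.6869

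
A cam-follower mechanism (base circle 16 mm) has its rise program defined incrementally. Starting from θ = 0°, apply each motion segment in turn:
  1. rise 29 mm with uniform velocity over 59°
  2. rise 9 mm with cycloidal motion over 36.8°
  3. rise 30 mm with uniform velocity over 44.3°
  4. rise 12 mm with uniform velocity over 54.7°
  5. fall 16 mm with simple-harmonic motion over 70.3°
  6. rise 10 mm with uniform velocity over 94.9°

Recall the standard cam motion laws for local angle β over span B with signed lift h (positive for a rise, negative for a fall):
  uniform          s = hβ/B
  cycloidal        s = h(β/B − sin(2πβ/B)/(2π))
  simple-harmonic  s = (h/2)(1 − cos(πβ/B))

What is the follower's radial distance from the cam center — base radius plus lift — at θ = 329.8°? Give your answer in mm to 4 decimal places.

seg 1 [0°–59°] uniform, h=29: full span → s += 29 → s = 29.0000
seg 2 [59°–95.8°] cycloidal, h=9: full span → s += 9 → s = 38.0000
seg 3 [95.8°–140.1°] uniform, h=30: full span → s += 30 → s = 68.0000
seg 4 [140.1°–194.8°] uniform, h=12: full span → s += 12 → s = 80.0000
seg 5 [194.8°–265.1°] simple-harmonic, h=-16: full span → s += -16 → s = 64.0000
seg 6 [265.1°–360°] uniform, h=10: θ=329.8° here. β=64.7, B=94.9. 10·64.7/94.9 = 6.8177 → s = 70.8177
radial distance = base radius + s = 16 + 70.8177 = 86.8177

86.8177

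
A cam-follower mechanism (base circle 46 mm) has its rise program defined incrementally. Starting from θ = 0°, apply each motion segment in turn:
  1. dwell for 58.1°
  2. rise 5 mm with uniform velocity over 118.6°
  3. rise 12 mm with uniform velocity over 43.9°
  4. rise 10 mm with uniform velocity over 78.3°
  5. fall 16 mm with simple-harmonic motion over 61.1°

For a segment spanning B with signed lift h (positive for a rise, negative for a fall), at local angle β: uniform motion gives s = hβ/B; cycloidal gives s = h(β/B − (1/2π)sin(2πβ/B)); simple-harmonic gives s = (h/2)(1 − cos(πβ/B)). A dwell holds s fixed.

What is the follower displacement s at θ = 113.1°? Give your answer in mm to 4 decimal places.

seg 1 [0°–58.1°] dwell: s stays 0.0000
seg 2 [58.1°–176.7°] uniform, h=5: θ=113.1° here. β=55, B=118.6. 5·55/118.6 = 2.3187 → s = 2.3187

2.3187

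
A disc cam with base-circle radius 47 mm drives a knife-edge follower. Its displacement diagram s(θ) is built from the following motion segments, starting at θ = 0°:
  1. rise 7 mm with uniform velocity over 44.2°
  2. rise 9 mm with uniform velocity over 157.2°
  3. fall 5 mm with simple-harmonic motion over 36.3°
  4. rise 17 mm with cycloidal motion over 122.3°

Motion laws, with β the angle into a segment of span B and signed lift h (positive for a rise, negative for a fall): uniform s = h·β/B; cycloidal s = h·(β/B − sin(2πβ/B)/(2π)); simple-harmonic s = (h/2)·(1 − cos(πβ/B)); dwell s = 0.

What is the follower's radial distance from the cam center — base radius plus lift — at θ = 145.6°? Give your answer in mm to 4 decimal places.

seg 1 [0°–44.2°] uniform, h=7: full span → s += 7 → s = 7.0000
seg 2 [44.2°–201.4°] uniform, h=9: θ=145.6° here. β=101.4, B=157.2. 9·101.4/157.2 = 5.8053 → s = 12.8053
radial distance = base radius + s = 47 + 12.8053 = 59.8053

59.8053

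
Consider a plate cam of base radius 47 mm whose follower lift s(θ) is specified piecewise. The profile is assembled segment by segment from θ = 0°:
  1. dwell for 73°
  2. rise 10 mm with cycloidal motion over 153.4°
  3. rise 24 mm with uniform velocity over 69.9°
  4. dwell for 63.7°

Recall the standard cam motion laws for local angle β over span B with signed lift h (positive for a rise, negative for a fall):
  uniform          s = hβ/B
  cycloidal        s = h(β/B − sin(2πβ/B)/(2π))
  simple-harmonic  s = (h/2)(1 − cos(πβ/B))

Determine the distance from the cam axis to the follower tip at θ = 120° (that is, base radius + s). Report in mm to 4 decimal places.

seg 1 [0°–73°] dwell: s stays 0.0000
seg 2 [73°–226.4°] cycloidal, h=10: θ=120° here. β=47, B=153.4. 10·(0.3064 − sin(2π·0.3064)/(2π)) = 1.5712 → s = 1.5712
radial distance = base radius + s = 47 + 1.5712 = 48.5712

48.5712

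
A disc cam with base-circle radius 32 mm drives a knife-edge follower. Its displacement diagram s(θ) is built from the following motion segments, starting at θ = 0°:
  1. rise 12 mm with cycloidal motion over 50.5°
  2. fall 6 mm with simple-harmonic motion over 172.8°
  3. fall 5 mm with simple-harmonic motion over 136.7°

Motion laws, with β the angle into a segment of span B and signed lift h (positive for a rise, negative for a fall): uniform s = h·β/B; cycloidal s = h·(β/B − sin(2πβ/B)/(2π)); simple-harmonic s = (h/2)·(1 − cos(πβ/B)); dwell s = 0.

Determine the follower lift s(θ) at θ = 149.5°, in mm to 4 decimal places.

seg 1 [0°–50.5°] cycloidal, h=12: full span → s += 12 → s = 12.0000
seg 2 [50.5°–223.3°] simple-harmonic, h=-6: θ=149.5° here. β=99, B=172.8. -6/2·(1 − cos(π·0.5729)) = -3.6812 → s = 8.3188

8.3188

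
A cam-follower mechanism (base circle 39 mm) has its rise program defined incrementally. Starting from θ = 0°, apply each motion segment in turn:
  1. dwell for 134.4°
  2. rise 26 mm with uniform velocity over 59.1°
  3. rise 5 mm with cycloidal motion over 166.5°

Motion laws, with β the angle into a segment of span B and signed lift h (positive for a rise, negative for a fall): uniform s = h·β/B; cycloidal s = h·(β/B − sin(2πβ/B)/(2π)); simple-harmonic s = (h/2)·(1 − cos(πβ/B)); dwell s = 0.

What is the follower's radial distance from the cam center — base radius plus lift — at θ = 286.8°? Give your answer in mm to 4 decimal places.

seg 1 [0°–134.4°] dwell: s stays 0.0000
seg 2 [134.4°–193.5°] uniform, h=26: full span → s += 26 → s = 26.0000
seg 3 [193.5°–360°] cycloidal, h=5: θ=286.8° here. β=93.3, B=166.5. 5·(0.5604 − sin(2π·0.5604)/(2π)) = 3.0964 → s = 29.0964
radial distance = base radius + s = 39 + 29.0964 = 68.0964

68.0964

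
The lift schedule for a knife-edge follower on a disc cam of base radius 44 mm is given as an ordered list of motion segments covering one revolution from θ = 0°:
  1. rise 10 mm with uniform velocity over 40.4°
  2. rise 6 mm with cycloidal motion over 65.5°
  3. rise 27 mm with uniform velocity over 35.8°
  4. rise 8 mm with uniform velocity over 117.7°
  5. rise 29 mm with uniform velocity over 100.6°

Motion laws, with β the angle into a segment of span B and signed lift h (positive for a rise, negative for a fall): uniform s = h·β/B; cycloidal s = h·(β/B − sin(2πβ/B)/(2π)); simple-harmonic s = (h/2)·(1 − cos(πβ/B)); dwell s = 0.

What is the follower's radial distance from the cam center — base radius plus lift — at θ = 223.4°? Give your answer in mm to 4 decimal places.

seg 1 [0°–40.4°] uniform, h=10: full span → s += 10 → s = 10.0000
seg 2 [40.4°–105.9°] cycloidal, h=6: full span → s += 6 → s = 16.0000
seg 3 [105.9°–141.7°] uniform, h=27: full span → s += 27 → s = 43.0000
seg 4 [141.7°–259.4°] uniform, h=8: θ=223.4° here. β=81.7, B=117.7. 8·81.7/117.7 = 5.5531 → s = 48.5531
radial distance = base radius + s = 44 + 48.5531 = 92.5531

92.5531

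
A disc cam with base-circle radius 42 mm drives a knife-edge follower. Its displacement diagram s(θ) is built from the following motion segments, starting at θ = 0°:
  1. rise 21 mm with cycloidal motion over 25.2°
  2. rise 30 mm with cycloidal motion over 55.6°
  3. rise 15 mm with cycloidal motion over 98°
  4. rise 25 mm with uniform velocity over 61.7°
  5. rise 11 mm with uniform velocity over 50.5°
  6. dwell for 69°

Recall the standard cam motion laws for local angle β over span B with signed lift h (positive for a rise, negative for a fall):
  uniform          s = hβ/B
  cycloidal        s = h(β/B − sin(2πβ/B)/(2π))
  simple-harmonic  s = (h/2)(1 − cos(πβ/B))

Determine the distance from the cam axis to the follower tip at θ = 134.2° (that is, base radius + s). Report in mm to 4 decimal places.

seg 1 [0°–25.2°] cycloidal, h=21: full span → s += 21 → s = 21.0000
seg 2 [25.2°–80.8°] cycloidal, h=30: full span → s += 30 → s = 51.0000
seg 3 [80.8°–178.8°] cycloidal, h=15: θ=134.2° here. β=53.4, B=98. 15·(0.5449 − sin(2π·0.5449)/(2π)) = 8.8380 → s = 59.8380
radial distance = base radius + s = 42 + 59.8380 = 101.8380

101.8380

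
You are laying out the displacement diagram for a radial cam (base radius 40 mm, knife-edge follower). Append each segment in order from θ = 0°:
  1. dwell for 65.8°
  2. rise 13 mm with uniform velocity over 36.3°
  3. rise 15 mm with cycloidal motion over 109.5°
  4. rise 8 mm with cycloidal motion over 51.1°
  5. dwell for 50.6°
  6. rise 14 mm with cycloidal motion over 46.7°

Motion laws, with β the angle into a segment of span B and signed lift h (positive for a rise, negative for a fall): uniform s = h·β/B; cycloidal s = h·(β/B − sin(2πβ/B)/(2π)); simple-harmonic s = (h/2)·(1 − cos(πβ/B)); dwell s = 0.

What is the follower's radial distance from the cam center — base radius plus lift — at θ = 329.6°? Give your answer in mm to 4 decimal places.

seg 1 [0°–65.8°] dwell: s stays 0.0000
seg 2 [65.8°–102.1°] uniform, h=13: full span → s += 13 → s = 13.0000
seg 3 [102.1°–211.6°] cycloidal, h=15: full span → s += 15 → s = 28.0000
seg 4 [211.6°–262.7°] cycloidal, h=8: full span → s += 8 → s = 36.0000
seg 5 [262.7°–313.3°] dwell: s stays 36.0000
seg 6 [313.3°–360°] cycloidal, h=14: θ=329.6° here. β=16.3, B=46.7. 14·(0.3490 − sin(2π·0.3490)/(2π)) = 3.0760 → s = 39.0760
radial distance = base radius + s = 40 + 39.0760 = 79.0760

79.0760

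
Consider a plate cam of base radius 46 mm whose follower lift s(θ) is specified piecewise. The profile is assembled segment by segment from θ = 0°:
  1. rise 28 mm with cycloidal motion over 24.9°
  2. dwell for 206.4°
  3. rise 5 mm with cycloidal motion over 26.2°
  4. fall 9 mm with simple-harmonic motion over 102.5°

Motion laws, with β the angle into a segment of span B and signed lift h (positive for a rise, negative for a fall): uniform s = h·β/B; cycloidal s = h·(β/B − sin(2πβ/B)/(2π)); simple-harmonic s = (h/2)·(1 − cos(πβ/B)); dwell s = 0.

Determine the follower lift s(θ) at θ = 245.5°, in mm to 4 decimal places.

seg 1 [0°–24.9°] cycloidal, h=28: full span → s += 28 → s = 28.0000
seg 2 [24.9°–231.3°] dwell: s stays 28.0000
seg 3 [231.3°–257.5°] cycloidal, h=5: θ=245.5° here. β=14.2, B=26.2. 5·(0.5420 − sin(2π·0.5420)/(2π)) = 2.9174 → s = 30.9174

30.9174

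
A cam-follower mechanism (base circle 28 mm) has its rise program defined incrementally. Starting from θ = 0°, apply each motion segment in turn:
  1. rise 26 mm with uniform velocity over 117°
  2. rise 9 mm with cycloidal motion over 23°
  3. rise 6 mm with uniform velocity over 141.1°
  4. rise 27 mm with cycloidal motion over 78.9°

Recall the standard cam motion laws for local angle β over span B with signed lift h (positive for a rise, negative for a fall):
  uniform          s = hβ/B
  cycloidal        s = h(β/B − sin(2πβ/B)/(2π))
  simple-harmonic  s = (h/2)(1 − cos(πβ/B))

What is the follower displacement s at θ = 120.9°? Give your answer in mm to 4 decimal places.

seg 1 [0°–117°] uniform, h=26: full span → s += 26 → s = 26.0000
seg 2 [117°–140°] cycloidal, h=9: θ=120.9° here. β=3.9, B=23. 9·(0.1696 − sin(2π·0.1696)/(2π)) = 0.2728 → s = 26.2728

26.2728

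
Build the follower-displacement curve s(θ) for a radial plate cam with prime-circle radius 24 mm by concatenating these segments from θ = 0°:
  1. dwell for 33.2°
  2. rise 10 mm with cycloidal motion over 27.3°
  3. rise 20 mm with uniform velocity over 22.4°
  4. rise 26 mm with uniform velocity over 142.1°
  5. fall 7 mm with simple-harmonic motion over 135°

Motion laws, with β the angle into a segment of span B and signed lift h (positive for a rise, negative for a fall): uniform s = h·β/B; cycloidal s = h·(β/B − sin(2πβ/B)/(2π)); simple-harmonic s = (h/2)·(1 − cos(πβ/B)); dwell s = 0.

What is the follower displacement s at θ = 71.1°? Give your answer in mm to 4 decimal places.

seg 1 [0°–33.2°] dwell: s stays 0.0000
seg 2 [33.2°–60.5°] cycloidal, h=10: full span → s += 10 → s = 10.0000
seg 3 [60.5°–82.9°] uniform, h=20: θ=71.1° here. β=10.6, B=22.4. 20·10.6/22.4 = 9.4643 → s = 19.4643

19.4643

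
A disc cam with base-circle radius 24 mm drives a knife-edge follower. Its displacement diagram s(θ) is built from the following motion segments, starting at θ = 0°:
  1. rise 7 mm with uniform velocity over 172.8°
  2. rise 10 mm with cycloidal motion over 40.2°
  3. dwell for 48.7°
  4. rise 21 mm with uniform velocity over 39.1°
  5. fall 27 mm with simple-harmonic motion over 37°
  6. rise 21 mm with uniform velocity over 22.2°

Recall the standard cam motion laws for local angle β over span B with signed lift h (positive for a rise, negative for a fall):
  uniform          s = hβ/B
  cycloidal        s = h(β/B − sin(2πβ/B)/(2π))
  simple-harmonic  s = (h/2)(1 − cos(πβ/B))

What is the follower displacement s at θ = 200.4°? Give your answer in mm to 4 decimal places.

seg 1 [0°–172.8°] uniform, h=7: full span → s += 7 → s = 7.0000
seg 2 [172.8°–213°] cycloidal, h=10: θ=200.4° here. β=27.6, B=40.2. 10·(0.6866 − sin(2π·0.6866)/(2π)) = 8.3325 → s = 15.3325

15.3325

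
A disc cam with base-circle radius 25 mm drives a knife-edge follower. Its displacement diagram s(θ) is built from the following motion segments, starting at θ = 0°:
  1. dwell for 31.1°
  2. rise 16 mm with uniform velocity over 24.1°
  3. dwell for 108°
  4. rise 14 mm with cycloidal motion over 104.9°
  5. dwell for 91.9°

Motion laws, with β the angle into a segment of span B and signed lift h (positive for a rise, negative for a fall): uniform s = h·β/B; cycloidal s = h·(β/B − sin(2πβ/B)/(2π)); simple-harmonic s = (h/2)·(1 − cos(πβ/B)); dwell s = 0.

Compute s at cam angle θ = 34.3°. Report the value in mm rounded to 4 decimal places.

seg 1 [0°–31.1°] dwell: s stays 0.0000
seg 2 [31.1°–55.2°] uniform, h=16: θ=34.3° here. β=3.2, B=24.1. 16·3.2/24.1 = 2.1245 → s = 2.1245

2.1245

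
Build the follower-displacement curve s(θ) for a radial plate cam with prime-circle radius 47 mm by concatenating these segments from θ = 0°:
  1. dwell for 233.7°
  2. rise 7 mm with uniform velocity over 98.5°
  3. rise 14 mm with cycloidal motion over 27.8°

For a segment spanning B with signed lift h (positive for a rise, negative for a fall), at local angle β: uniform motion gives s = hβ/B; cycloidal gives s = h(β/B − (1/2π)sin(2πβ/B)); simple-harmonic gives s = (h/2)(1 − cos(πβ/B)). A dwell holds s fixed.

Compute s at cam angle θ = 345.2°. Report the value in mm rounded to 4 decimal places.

seg 1 [0°–233.7°] dwell: s stays 0.0000
seg 2 [233.7°–332.2°] uniform, h=7: full span → s += 7 → s = 7.0000
seg 3 [332.2°–360°] cycloidal, h=14: θ=345.2° here. β=13, B=27.8. 14·(0.4676 − sin(2π·0.4676)/(2π)) = 6.0966 → s = 13.0966

13.0966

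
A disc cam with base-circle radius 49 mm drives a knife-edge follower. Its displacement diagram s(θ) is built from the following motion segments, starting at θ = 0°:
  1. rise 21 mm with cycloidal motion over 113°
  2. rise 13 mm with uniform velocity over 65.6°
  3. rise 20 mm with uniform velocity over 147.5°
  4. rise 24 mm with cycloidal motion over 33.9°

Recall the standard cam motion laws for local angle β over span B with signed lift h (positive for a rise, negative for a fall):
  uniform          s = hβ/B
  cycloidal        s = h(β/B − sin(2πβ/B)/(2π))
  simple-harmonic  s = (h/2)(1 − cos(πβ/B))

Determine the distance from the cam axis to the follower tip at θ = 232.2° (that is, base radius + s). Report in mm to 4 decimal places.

seg 1 [0°–113°] cycloidal, h=21: full span → s += 21 → s = 21.0000
seg 2 [113°–178.6°] uniform, h=13: full span → s += 13 → s = 34.0000
seg 3 [178.6°–326.1°] uniform, h=20: θ=232.2° here. β=53.6, B=147.5. 20·53.6/147.5 = 7.2678 → s = 41.2678
radial distance = base radius + s = 49 + 41.2678 = 90.2678

90.2678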